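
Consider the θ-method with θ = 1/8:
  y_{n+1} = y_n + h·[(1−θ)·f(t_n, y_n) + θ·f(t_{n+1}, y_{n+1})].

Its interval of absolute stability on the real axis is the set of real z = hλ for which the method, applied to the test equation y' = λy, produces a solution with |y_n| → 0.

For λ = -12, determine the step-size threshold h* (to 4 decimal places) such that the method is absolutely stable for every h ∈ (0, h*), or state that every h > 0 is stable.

With y'=λy (z=hλ):
  y_{n+1} = y_n + z·[7/8·y_n + 1/8·y_{n+1}] ⇒ (1 − 1/8z)y_{n+1} = (1 + 7/8z)y_n
  R(z) = (1 + 7/8z)/(1 − 1/8z).

Solve |R(x)|<1 on ℝ⁻.
x=-1.67: |R|=0.3816
R=−1: 1+7/8x = −1+1/8x ⇒ -3/4x=2 ⇒ x=2/(-3/4)=-2.6667
Confirm numerically:
  x=-2.461: |R|=0.88204 <1
  x=-2.443: |R|=0.87149 <1
  x=-2.047: |R|=0.62994 <1
  x=-1.102: |R|=0.03142 <1
  x=-3.003: |R|=1.18340 >1
  x=-2.844: |R|=1.09812 >1
So |R|<1 on (-2.6667, 0).

(-2.6667,0); λ=-12 ⇒ h* = (8/3)/12 = 0.2222.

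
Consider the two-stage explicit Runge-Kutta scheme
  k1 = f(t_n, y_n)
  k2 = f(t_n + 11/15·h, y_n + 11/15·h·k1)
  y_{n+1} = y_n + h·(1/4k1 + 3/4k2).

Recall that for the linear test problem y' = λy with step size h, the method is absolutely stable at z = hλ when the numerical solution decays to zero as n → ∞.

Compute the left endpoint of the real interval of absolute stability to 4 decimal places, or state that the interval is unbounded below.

On y'=λy, z=hλ:
  k1=λy_n ⇒ h·k1=z·y_n;  k2=λ(1+11/15z)y_n ⇒ h·k2=z(1+11/15z)y_n
  y_{n+1}/y_n = 1 + 1/4z + 3/4z(1+11/15z) = 1 + z + 11/20z²
  R(z) = 1 + z + 11/20z².

Boundary: |R(x)|=1, x<0.
x=-0.8: |R|=0.5520
R=1: x+11/20x²=0 ⇒ x=−20/11=-1.8182; min R=1−1/(4·11/20)=0.5455>−1
Confirm numerically:
  x=-1.280: |R|=0.62112 <1
  x=-1.238: |R|=0.60495 <1
  x=-0.859: |R|=0.54683 <1
  x=-2.407: |R|=1.77951 >1
  x=-2.161: |R|=1.40746 >1
  x=-2.061: |R|=1.27525 >1
Interval (-1.8182, 0).

left endpoint -1.8182.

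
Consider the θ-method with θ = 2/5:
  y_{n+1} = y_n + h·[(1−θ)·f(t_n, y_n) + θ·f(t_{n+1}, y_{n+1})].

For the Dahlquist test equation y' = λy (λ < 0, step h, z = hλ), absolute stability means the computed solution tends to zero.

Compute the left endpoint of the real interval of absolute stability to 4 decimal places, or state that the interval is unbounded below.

Set f=λy, z=hλ:
  y_{n+1} = y_n + z·[3/5·y_n + 2/5·y_{n+1}] ⇒ (1 − 2/5z)y_{n+1} = (1 + 3/5z)y_n
  ⇒ R(z) = (1 + 3/5z)/(1 − 2/5z).

Boundary: |R(x)|=1, x<0.
x=-1.04: |R|=0.2655
R=−1: 1+3/5x = −1+2/5x ⇒ -1/5x=2 ⇒ x=2/(-1/5)=-10.0000
Confirm numerically:
  x=-9.762: |R|=0.99030 <1
  x=-5.278: |R|=0.69645 <1
  x=-4.095: |R|=0.55231 <1
  x=-10.563: |R|=1.02155 >1
  x=-10.034: |R|=1.00136 >1
Stable set (-10.0000, 0).

z* = -10.0000.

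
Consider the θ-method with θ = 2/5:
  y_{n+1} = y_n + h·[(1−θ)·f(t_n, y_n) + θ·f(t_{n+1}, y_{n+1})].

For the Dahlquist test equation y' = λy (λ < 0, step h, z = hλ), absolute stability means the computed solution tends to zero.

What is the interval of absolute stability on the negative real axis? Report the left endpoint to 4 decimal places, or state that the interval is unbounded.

z∈(-10.0000,0).

Test eqn y'=λy, z=hλ:
  y_{n+1} = y_n + z·[3/5·y_n + 2/5·y_{n+1}] ⇒ (1 − 2/5z)y_{n+1} = (1 + 3/5z)y_n
  Hence R(z) = (1 + 3/5z)/(1 − 2/5z).

Need |R(x)|<1, x<0.
x=-1.09: |R|=0.2409
R=−1: 1+3/5x = −1+2/5x ⇒ -1/5x=2 ⇒ x=2/(-1/5)=-10.0000
Confirm numerically:
  x=-5.920: |R|=0.75772 <1
  x=-4.227: |R|=0.57091 <1
  x=-4.218: |R|=0.56966 <1
  x=-10.317: |R|=1.01237 >1
  x=-10.306: |R|=1.01195 >1
Interval (-10.0000, 0).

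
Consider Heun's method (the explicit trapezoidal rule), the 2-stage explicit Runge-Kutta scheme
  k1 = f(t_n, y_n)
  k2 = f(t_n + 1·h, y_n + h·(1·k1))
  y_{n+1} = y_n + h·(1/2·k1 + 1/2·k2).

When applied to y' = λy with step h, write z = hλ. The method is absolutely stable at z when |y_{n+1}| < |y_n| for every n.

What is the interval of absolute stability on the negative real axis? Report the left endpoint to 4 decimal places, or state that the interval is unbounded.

Set f=λy, z=hλ:
  order 2, 2-stage ⇒ R(z)=1+z+z^2/2
  (e.g. R(-0.96)=0.50080, |R|=0.50080)

Boundary: |R(x)|=1, x<0.
x=-0.96: |R|=0.5008
|R(-2.3)|=1.3450 |R(-1.89)|=0.8960 |R(-1.14)|=0.5098
Bisect:
  x_lo=-2.7793 |R|=2.0829  x_hi=-0.1194 |R|=0.8877
  mid=-1.44937 |R|=0.60097 →hi
  mid=-2.11433 |R|=1.12087 →lo
  mid=-1.78185 |R|=0.80564 →hi
  mid=-1.94809 |R|=0.94944 →hi
  mid=-2.03121 |R|=1.03170 →lo
  mid=-1.98965 |R|=0.98970 →hi
  mid=-2.01043 |R|=1.01048 →lo
  mid=-2.00004 |R|=1.00004 →lo
  ...
  [-2.00004,-1.99988] ⇒ x*=-2.0000
Interval (-2.0000, 0).

z∈(-2.0000,0).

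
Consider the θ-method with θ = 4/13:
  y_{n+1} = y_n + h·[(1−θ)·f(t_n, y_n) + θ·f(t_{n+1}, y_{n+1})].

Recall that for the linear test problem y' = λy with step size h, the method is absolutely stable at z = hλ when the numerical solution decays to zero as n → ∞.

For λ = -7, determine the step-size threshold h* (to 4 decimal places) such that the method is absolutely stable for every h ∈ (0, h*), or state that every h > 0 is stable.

Test eqn y'=λy, z=hλ:
  y_{n+1} = y_n + z·[9/13·y_n + 4/13·y_{n+1}] ⇒ (1 − 4/13z)y_{n+1} = (1 + 9/13z)y_n
  R(z) = (1 + 9/13z)/(1 − 4/13z).

Need |R(x)|<1, x<0.
x=-0.85: |R|=0.3262
R=−1: 1+9/13x = −1+4/13x ⇒ -5/13x=2 ⇒ x=2/(-5/13)=-5.2000
Confirm numerically:
  x=-4.737: |R|=0.92754 <1
  x=-3.969: |R|=0.78685 <1
  x=-3.235: |R|=0.62124 <1
  x=-3.079: |R|=0.58109 <1
  x=-5.669: |R|=1.06573 >1
  x=-5.549: |R|=1.04958 >1
Stable set (-5.2000, 0).

(-5.2000,0); λ=-7 ⇒ h* = (26/5)/7 = 0.7429.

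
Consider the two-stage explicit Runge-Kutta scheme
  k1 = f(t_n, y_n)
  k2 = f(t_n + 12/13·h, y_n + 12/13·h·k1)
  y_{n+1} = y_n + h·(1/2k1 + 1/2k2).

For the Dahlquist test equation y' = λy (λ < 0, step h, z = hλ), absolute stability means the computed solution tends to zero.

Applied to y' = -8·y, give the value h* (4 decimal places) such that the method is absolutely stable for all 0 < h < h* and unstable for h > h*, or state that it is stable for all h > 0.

On y'=λy, z=hλ:
  k1=λy_n ⇒ h·k1=z·y_n;  k2=λ(1+12/13z)y_n ⇒ h·k2=z(1+12/13z)y_n
  y_{n+1}/y_n = 1 + 1/2z + 1/2z(1+12/13z) = 1 + z + 6/13z²
  R(z) = 1 + z + 6/13z².

Find x<0 with |R(x)|<1.
x=-1.04: |R|=0.4592
R=1: x+6/13x²=0 ⇒ x=−13/6=-2.1667; min R=1−1/(4·6/13)=0.4583>−1
Confirm numerically:
  x=-2.035: |R|=0.87633 <1
  x=-1.907: |R|=0.77145 <1
  x=-1.392: |R|=0.50231 <1
  x=-1.185: |R|=0.46310 <1
  x=-2.672: |R|=1.62319 >1
  x=-2.357: |R|=1.20705 >1
  x=-2.283: |R|=1.12258 >1
Interval (-2.1667, 0).

(-2.1667,0); λ=-8 ⇒ h* = (13/6)/8 = 0.2708.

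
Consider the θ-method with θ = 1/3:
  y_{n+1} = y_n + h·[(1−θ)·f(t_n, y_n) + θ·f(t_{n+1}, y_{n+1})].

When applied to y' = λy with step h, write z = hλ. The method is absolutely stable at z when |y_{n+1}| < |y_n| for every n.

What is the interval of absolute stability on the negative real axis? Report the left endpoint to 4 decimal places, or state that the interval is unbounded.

Set f=λy, z=hλ:
  y_{n+1} = y_n + z·[2/3·y_n + 1/3·y_{n+1}] ⇒ (1 − 1/3z)y_{n+1} = (1 + 2/3z)y_n
  R(z) = (1 + 2/3z)/(1 − 1/3z).

Find x<0 with |R(x)|<1.
x=-1.65: |R|=0.0645
R=−1: 1+2/3x = −1+1/3x ⇒ -1/3x=2 ⇒ x=2/(-1/3)=-6.0000
Confirm numerically:
  x=-4.456: |R|=0.79292 <1
  x=-3.622: |R|=0.64089 <1
  x=-3.132: |R|=0.53229 <1
  x=-6.386: |R|=1.04113 >1
  x=-6.300: |R|=1.03226 >1
  x=-6.126: |R|=1.01381 >1
Interval (-6.0000, 0).

(-6.0000, 0).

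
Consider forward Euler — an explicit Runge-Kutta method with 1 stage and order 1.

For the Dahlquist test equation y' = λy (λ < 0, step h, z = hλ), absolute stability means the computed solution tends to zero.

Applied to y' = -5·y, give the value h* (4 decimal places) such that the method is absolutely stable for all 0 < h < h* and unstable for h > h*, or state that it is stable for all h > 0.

On y'=λy, z=hλ:
  order 1, 1-stage ⇒ R(z)=1+z
  (e.g. R(-0.67)=0.33000, |R|=0.33000)

Need |R(x)|<1, x<0.
x=-0.67: |R|=0.3300
|R(-1.91)|=0.9100 |R(-1.28)|=0.2800 |R(-0.59)|=0.4100
Bisect:
  x_lo=-2.7504 |R|=1.7504  x_hi=-0.2797 |R|=0.7203
  mid=-1.51503 |R|=0.51503 →hi
  mid=-2.13270 |R|=1.13270 →lo
  mid=-1.82387 |R|=0.82387 →hi
  mid=-1.97828 |R|=0.97828 →hi
  mid=-2.05549 |R|=1.05549 →lo
  mid=-2.01689 |R|=1.01689 →lo
  mid=-1.99759 |R|=0.99759 →hi
  mid=-2.00724 |R|=1.00724 →lo
  ...
  [-2.00015,-2.00000] ⇒ x*=-2.0000
So |R|<1 on (-2.0000, 0).

(-2.0000,0); λ=-5 ⇒ h* = 0.4000.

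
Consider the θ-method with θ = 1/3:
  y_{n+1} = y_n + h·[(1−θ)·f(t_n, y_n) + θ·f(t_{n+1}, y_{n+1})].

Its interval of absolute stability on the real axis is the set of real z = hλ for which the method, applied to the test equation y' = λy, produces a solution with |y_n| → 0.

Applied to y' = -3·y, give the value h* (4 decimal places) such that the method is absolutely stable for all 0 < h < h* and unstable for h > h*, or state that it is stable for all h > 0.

(-6.0000,0); λ=-3 ⇒ h* = (6)/3 = 2.0000.

Set f=λy, z=hλ:
  y_{n+1} = y_n + z·[2/3·y_n + 1/3·y_{n+1}] ⇒ (1 − 1/3z)y_{n+1} = (1 + 2/3z)y_n
  so R(z) = (1 + 2/3z)/(1 − 1/3z).

Solve |R(x)|<1 on ℝ⁻.
x=-0.8: |R|=0.3684
R=−1: 1+2/3x = −1+1/3x ⇒ -1/3x=2 ⇒ x=2/(-1/3)=-6.0000
Confirm numerically:
  x=-4.747: |R|=0.83826 <1
  x=-3.831: |R|=0.68248 <1
  x=-3.252: |R|=0.56046 <1
  x=-3.249: |R|=0.55977 <1
  x=-6.077: |R|=1.00848 >1
  x=-6.053: |R|=1.00585 >1
Stable set (-6.0000, 0).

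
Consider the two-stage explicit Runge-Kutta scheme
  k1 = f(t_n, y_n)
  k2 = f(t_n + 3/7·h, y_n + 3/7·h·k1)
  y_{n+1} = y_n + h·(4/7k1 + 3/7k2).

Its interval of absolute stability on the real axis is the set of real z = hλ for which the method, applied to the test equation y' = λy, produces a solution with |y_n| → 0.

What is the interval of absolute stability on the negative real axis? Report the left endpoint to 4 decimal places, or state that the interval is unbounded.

Test eqn y'=λy, z=hλ:
  k1=λy_n ⇒ h·k1=z·y_n;  k2=λ(1+3/7z)y_n ⇒ h·k2=z(1+3/7z)y_n
  y_{n+1}/y_n = 1 + 4/7z + 3/7z(1+3/7z) = 1 + z + 9/49z²
  so R(z) = 1 + z + 9/49z².

Boundary: |R(x)|=1, x<0.
x=-1.68: |R|=0.1616
R=1: x+9/49x²=0 ⇒ x=−49/9=-5.4444; min R=1−1/(4·9/49)=-0.3611>−1
Confirm numerically:
  x=-4.775: |R|=0.41287 <1
  x=-3.899: |R|=0.10676 <1
  x=-3.783: |R|=0.15443 <1
  x=-2.990: |R|=0.34794 <1
  x=-5.903: |R|=1.49718 >1
  x=-5.750: |R|=1.32270 >1
Interval (-5.4444, 0).

(-5.4444, 0).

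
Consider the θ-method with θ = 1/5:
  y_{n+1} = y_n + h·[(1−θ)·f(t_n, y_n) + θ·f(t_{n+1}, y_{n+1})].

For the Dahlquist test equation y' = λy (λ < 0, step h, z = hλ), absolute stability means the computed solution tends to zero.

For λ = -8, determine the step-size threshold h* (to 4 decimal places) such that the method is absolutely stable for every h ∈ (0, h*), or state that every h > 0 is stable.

(-3.3333,0); λ=-8 ⇒ h* = (10/3)/8 = 0.4167.

Test eqn y'=λy, z=hλ:
  y_{n+1} = y_n + z·[4/5·y_n + 1/5·y_{n+1}] ⇒ (1 − 1/5z)y_{n+1} = (1 + 4/5z)y_n
  so R(z) = (1 + 4/5z)/(1 − 1/5z).

Boundary: |R(x)|=1, x<0.
x=-1.46: |R|=0.1300
R=−1: 1+4/5x = −1+1/5x ⇒ -3/5x=2 ⇒ x=2/(-3/5)=-3.3333
Confirm numerically:
  x=-2.686: |R|=0.74733 <1
  x=-2.274: |R|=0.56310 <1
  x=-1.858: |R|=0.35462 <1
  x=-3.643: |R|=1.10749 >1
  x=-3.568: |R|=1.08217 >1
  x=-3.423: |R|=1.03194 >1
Stable set (-3.3333, 0).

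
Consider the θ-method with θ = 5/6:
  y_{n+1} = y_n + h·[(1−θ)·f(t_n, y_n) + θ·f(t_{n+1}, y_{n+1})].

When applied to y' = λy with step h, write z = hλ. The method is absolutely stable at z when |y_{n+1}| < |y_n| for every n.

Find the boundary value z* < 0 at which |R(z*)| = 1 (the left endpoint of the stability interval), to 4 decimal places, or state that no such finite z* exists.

Test eqn y'=λy, z=hλ:
  y_{n+1} = y_n + z·[1/6·y_n + 5/6·y_{n+1}] ⇒ (1 − 5/6z)y_{n+1} = (1 + 1/6z)y_n
  Hence R(z) = (1 + 1/6z)/(1 − 5/6z).

Find x<0 with |R(x)|<1.
x=-1.24: |R|=0.3902
x=-2: |R|=0.2500
x=-10: |R|=0.0714
x=-100: |R|=0.1858
θ=5/6≥1/2 ⇒ |1+1/6x|<|1−5/6x| ∀x<0 ⇒ interval (−∞,0).

unbounded; (−∞, 0).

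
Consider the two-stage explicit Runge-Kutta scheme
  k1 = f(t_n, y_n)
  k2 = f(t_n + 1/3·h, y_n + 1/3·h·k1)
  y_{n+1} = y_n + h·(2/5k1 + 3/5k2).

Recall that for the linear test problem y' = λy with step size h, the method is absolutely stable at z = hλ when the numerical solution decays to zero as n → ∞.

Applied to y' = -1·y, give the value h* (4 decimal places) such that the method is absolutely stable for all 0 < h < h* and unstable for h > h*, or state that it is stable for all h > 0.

(-5.0000,0); λ=-1 ⇒ h* = (5)/1 = 5.0000.

Test eqn y'=λy, z=hλ:
  k1=λy_n ⇒ h·k1=z·y_n;  k2=λ(1+1/3z)y_n ⇒ h·k2=z(1+1/3z)y_n
  y_{n+1}/y_n = 1 + 2/5z + 3/5z(1+1/3z) = 1 + z + 1/5z²
  ⇒ R(z) = 1 + z + 1/5z².

Find x<0 with |R(x)|<1.
x=-0.46: |R|=0.5823
R=1: x+1/5x²=0 ⇒ x=−5=-5.0000; min R=1−1/(4·1/5)=-0.2500>−1
Confirm numerically:
  x=-3.928: |R|=0.15784 <1
  x=-3.430: |R|=0.07702 <1
  x=-2.430: |R|=0.24902 <1
  x=-5.408: |R|=1.44129 >1
  x=-5.350: |R|=1.37450 >1
So |R|<1 on (-5.0000, 0).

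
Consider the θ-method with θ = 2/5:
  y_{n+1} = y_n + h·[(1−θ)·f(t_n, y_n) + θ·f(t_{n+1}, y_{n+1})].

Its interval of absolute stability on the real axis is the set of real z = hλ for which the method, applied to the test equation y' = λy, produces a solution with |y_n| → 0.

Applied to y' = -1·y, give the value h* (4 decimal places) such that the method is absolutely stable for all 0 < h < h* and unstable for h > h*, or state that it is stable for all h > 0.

(-10.0000,0); λ=-1 ⇒ h* = (10)/1 = 10.0000.

On y'=λy, z=hλ:
  y_{n+1} = y_n + z·[3/5·y_n + 2/5·y_{n+1}] ⇒ (1 − 2/5z)y_{n+1} = (1 + 3/5z)y_n
  R(z) = (1 + 3/5z)/(1 − 2/5z).

Find x<0 with |R(x)|<1.
x=-1.63: |R|=0.0133
R=−1: 1+3/5x = −1+2/5x ⇒ -1/5x=2 ⇒ x=2/(-1/5)=-10.0000
Confirm numerically:
  x=-8.681: |R|=0.94102 <1
  x=-8.355: |R|=0.92423 <1
  x=-6.714: |R|=0.82168 <1
  x=-10.537: |R|=1.02060 >1
  x=-10.457: |R|=1.01764 >1
  x=-10.095: |R|=1.00377 >1
So |R|<1 on (-10.0000, 0).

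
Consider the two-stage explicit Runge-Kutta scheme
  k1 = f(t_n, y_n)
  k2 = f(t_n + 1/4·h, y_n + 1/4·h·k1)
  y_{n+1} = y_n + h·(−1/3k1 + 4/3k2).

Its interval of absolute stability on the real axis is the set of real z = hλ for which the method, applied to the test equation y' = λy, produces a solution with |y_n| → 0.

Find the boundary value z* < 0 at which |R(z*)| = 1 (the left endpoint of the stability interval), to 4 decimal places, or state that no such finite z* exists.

z* = -3.0000.

With y'=λy (z=hλ):
  k1=λy_n ⇒ h·k1=z·y_n;  k2=λ(1+1/4z)y_n ⇒ h·k2=z(1+1/4z)y_n
  y_{n+1}/y_n = 1 − 1/3z + 4/3z(1+1/4z) = 1 + z + 1/3z²
  ⇒ R(z) = 1 + z + 1/3z².

Solve |R(x)|<1 on ℝ⁻.
x=-0.99: |R|=0.3367
R=1: x+1/3x²=0 ⇒ x=−3=-3.0000; min R=1−1/(4·1/3)=0.2500>−1
Confirm numerically:
  x=-2.554: |R|=0.62031 <1
  x=-2.091: |R|=0.36643 <1
  x=-2.072: |R|=0.35906 <1
  x=-1.812: |R|=0.28245 <1
  x=-3.349: |R|=1.38960 >1
  x=-3.250: |R|=1.27083 >1
Interval (-3.0000, 0).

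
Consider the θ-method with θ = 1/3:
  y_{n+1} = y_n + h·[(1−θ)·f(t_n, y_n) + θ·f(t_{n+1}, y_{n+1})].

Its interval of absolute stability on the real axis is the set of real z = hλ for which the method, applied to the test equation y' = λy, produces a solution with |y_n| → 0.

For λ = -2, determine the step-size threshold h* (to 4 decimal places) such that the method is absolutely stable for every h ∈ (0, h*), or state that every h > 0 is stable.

With y'=λy (z=hλ):
  y_{n+1} = y_n + z·[2/3·y_n + 1/3·y_{n+1}] ⇒ (1 − 1/3z)y_{n+1} = (1 + 2/3z)y_n
  R(z) = (1 + 2/3z)/(1 − 1/3z).

Find x<0 with |R(x)|<1.
x=-1.67: |R|=0.0728
R=−1: 1+2/3x = −1+1/3x ⇒ -1/3x=2 ⇒ x=2/(-1/3)=-6.0000
Confirm numerically:
  x=-3.582: |R|=0.63263 <1
  x=-3.537: |R|=0.62322 <1
  x=-3.173: |R|=0.54204 <1
  x=-2.712: |R|=0.42437 <1
  x=-6.433: |R|=1.04590 >1
  x=-6.413: |R|=1.04388 >1
So |R|<1 on (-6.0000, 0).

(-6.0000,0); λ=-2 ⇒ h* = (6)/2 = 3.0000.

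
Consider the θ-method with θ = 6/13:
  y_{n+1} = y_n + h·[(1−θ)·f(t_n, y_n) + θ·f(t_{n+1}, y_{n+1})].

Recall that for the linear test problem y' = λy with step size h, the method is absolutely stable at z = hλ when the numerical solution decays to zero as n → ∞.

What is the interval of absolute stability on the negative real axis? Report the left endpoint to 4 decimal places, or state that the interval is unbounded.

(-26.0000, 0).

With y'=λy (z=hλ):
  y_{n+1} = y_n + z·[7/13·y_n + 6/13·y_{n+1}] ⇒ (1 − 6/13z)y_{n+1} = (1 + 7/13z)y_n
  ⇒ R(z) = (1 + 7/13z)/(1 − 6/13z).

Boundary: |R(x)|=1, x<0.
x=-1.44: |R|=0.1349
R=−1: 1+7/13x = −1+6/13x ⇒ -1/13x=2 ⇒ x=2/(-1/13)=-26.0000
Confirm numerically:
  x=-25.178: |R|=0.99499 <1
  x=-19.639: |R|=0.95138 <1
  x=-11.126: |R|=0.81351 <1
  x=-10.761: |R|=0.80354 <1
  x=-26.469: |R|=1.00273 >1
  x=-26.173: |R|=1.00102 >1
Interval (-26.0000, 0).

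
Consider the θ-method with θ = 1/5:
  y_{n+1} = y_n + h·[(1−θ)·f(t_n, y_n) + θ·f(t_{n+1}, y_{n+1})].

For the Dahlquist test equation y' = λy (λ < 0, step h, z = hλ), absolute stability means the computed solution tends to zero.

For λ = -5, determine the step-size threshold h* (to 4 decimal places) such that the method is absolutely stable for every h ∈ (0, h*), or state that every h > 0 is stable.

Test eqn y'=λy, z=hλ:
  y_{n+1} = y_n + z·[4/5·y_n + 1/5·y_{n+1}] ⇒ (1 − 1/5z)y_{n+1} = (1 + 4/5z)y_n
  so R(z) = (1 + 4/5z)/(1 − 1/5z).

Solve |R(x)|<1 on ℝ⁻.
x=-1.71: |R|=0.2742
R=−1: 1+4/5x = −1+1/5x ⇒ -3/5x=2 ⇒ x=2/(-3/5)=-3.3333
Confirm numerically:
  x=-3.291: |R|=0.98468 <1
  x=-3.128: |R|=0.92421 <1
  x=-2.313: |R|=0.58143 <1
  x=-1.475: |R|=0.13900 <1
  x=-3.715: |R|=1.13138 >1
  x=-3.356: |R|=1.00814 >1
  x=-3.355: |R|=1.00778 >1
Interval (-3.3333, 0).

(-3.3333,0); λ=-5 ⇒ h* = (10/3)/5 = 0.6667.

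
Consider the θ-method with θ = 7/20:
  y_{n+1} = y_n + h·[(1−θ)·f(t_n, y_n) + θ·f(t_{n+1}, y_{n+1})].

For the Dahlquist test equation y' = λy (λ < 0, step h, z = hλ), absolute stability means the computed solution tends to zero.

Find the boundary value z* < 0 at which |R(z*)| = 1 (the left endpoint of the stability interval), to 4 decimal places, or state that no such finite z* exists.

Set f=λy, z=hλ:
  y_{n+1} = y_n + z·[13/20·y_n + 7/20·y_{n+1}] ⇒ (1 − 7/20z)y_{n+1} = (1 + 13/20z)y_n
  Hence R(z) = (1 + 13/20z)/(1 − 7/20z).

Find x<0 with |R(x)|<1.
x=-1.5: |R|=0.0164
R=−1: 1+13/20x = −1+7/20x ⇒ -3/10x=2 ⇒ x=2/(-3/10)=-6.6667
Confirm numerically:
  x=-5.212: |R|=0.84548 <1
  x=-4.711: |R|=0.77851 <1
  x=-4.681: |R|=0.77421 <1
  x=-3.315: |R|=0.53454 <1
  x=-7.231: |R|=1.04795 >1
  x=-6.923: |R|=1.02247 >1
  x=-6.820: |R|=1.01358 >1
Interval (-6.6667, 0).

z* = -6.6667.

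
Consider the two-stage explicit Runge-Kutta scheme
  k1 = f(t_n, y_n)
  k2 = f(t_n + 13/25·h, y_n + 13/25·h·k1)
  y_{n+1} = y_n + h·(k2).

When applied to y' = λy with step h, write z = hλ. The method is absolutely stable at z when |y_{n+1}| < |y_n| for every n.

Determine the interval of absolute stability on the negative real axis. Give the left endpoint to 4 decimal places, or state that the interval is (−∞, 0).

z∈(-1.9231,0).

On y'=λy, z=hλ:
  k1=λy_n ⇒ h·k1=z·y_n;  k2=λ(1+13/25z)y_n ⇒ h·k2=z(1+13/25z)y_n
  y_{n+1}/y_n = 1 + z(1+13/25z) = 1 + z + 13/25z²
  ⇒ R(z) = 1 + z + 13/25z².

Find x<0 with |R(x)|<1.
x=-1.41: |R|=0.6238
R=1: x+13/25x²=0 ⇒ x=−25/13=-1.9231; min R=1−1/(4·13/25)=0.5192>−1
Confirm numerically:
  x=-1.814: |R|=0.89711 <1
  x=-1.605: |R|=0.73453 <1
  x=-1.429: |R|=0.63286 <1
  x=-0.914: |R|=0.52041 <1
  x=-2.319: |R|=1.47744 >1
  x=-2.207: |R|=1.32584 >1
So |R|<1 on (-1.9231, 0).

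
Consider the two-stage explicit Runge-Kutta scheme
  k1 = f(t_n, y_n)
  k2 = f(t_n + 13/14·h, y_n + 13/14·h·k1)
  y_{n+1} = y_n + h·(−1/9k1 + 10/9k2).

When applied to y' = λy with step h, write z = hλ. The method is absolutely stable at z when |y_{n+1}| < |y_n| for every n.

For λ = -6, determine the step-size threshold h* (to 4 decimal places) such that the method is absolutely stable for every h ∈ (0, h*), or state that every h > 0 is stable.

On y'=λy, z=hλ:
  k1=λy_n ⇒ h·k1=z·y_n;  k2=λ(1+13/14z)y_n ⇒ h·k2=z(1+13/14z)y_n
  y_{n+1}/y_n = 1 − 1/9z + 10/9z(1+13/14z) = 1 + z + 65/63z²
  so R(z) = 1 + z + 65/63z².

Boundary: |R(x)|=1, x<0.
x=-1.33: |R|=1.4951
R=1: x+65/63x²=0 ⇒ x=−63/65=-0.9692; min R=1−1/(4·65/63)=0.7577>−1
Confirm numerically:
  x=-0.881: |R|=0.91980 <1
  x=-0.736: |R|=0.82289 <1
  x=-0.512: |R|=0.75847 <1
  x=-1.479: |R|=1.77788 >1
  x=-1.272: |R|=1.39735 >1
  x=-1.029: |R|=1.06346 >1
Interval (-0.9692, 0).

(-0.9692,0); λ=-6 ⇒ h* = (63/65)/6 = 0.1615.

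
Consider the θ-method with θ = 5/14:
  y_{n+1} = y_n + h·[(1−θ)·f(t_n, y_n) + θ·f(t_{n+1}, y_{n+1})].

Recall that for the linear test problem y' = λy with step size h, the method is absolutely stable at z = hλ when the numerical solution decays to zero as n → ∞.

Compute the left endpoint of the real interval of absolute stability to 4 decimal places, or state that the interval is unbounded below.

left endpoint -7.0000.

With y'=λy (z=hλ):
  y_{n+1} = y_n + z·[9/14·y_n + 5/14·y_{n+1}] ⇒ (1 − 5/14z)y_{n+1} = (1 + 9/14z)y_n
  so R(z) = (1 + 9/14z)/(1 − 5/14z).

Find x<0 with |R(x)|<1.
x=-1.13: |R|=0.1949
R=−1: 1+9/14x = −1+5/14x ⇒ -2/7x=2 ⇒ x=2/(-2/7)=-7.0000
Confirm numerically:
  x=-5.810: |R|=0.88943 <1
  x=-4.883: |R|=0.77957 <1
  x=-4.675: |R|=0.75117 <1
  x=-3.834: |R|=0.61821 <1
  x=-7.182: |R|=1.01459 >1
  x=-7.161: |R|=1.01293 >1
So |R|<1 on (-7.0000, 0).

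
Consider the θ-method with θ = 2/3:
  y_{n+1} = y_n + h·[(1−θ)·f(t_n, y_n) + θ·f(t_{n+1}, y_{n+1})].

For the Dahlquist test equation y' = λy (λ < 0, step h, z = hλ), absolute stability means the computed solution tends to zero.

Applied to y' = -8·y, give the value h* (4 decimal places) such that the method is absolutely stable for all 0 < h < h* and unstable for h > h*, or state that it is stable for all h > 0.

(−∞, 0) — no finite endpoint. Any h>0 works for λ=-8.

On y'=λy, z=hλ:
  y_{n+1} = y_n + z·[1/3·y_n + 2/3·y_{n+1}] ⇒ (1 − 2/3z)y_{n+1} = (1 + 1/3z)y_n
  R(z) = (1 + 1/3z)/(1 − 2/3z).

Solve |R(x)|<1 on ℝ⁻.
x=-1.49: |R|=0.2525
x=-2: |R|=0.1429
x=-10: |R|=0.3043
x=-100: |R|=0.4778
θ=2/3≥1/2 ⇒ |1+1/3x|<|1−2/3x| ∀x<0 ⇒ interval (−∞,0).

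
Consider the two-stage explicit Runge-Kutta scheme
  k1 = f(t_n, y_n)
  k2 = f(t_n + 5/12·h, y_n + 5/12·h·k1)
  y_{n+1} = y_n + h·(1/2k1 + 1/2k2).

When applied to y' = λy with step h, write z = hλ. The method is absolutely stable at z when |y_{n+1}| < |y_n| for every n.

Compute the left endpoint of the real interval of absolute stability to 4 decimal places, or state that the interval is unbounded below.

With y'=λy (z=hλ):
  k1=λy_n ⇒ h·k1=z·y_n;  k2=λ(1+5/12z)y_n ⇒ h·k2=z(1+5/12z)y_n
  y_{n+1}/y_n = 1 + 1/2z + 1/2z(1+5/12z) = 1 + z + 5/24z²
  Hence R(z) = 1 + z + 5/24z².

Find x<0 with |R(x)|<1.
x=-1.16: |R|=0.1203
R=1: x+5/24x²=0 ⇒ x=−24/5=-4.8000; min R=1−1/(4·5/24)=-0.2000>−1
Confirm numerically:
  x=-4.690: |R|=0.89252 <1
  x=-3.695: |R|=0.14938 <1
  x=-2.404: |R|=0.20000 <1
  x=-5.166: |R|=1.39391 >1
  x=-5.111: |R|=1.33115 >1
Interval (-4.8000, 0).

left endpoint -4.8000.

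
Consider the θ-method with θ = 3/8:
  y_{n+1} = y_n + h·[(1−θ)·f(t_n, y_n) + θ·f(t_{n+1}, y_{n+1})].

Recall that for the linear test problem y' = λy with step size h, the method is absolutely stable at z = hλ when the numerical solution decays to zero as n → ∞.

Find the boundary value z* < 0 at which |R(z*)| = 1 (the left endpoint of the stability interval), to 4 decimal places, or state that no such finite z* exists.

Set f=λy, z=hλ:
  y_{n+1} = y_n + z·[5/8·y_n + 3/8·y_{n+1}] ⇒ (1 − 3/8z)y_{n+1} = (1 + 5/8z)y_n
  so R(z) = (1 + 5/8z)/(1 − 3/8z).

Solve |R(x)|<1 on ℝ⁻.
x=-0.68: |R|=0.4582
R=−1: 1+5/8x = −1+3/8x ⇒ -1/4x=2 ⇒ x=2/(-1/4)=-8.0000
Confirm numerically:
  x=-7.908: |R|=0.99420 <1
  x=-7.101: |R|=0.93864 <1
  x=-5.229: |R|=0.76603 <1
  x=-4.639: |R|=0.69330 <1
  x=-8.226: |R|=1.01383 >1
  x=-8.188: |R|=1.01155 >1
So |R|<1 on (-8.0000, 0).

z* = -8.0000.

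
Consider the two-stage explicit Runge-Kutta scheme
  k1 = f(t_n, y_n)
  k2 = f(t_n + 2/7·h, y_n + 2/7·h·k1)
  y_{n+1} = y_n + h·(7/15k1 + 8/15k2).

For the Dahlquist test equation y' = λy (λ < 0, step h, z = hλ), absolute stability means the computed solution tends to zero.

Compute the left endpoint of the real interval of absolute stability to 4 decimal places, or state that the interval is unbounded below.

left endpoint -6.5625.

With y'=λy (z=hλ):
  k1=λy_n ⇒ h·k1=z·y_n;  k2=λ(1+2/7z)y_n ⇒ h·k2=z(1+2/7z)y_n
  y_{n+1}/y_n = 1 + 7/15z + 8/15z(1+2/7z) = 1 + z + 16/105z²
  so R(z) = 1 + z + 16/105z².

Boundary: |R(x)|=1, x<0.
x=-0.85: |R|=0.2601
R=1: x+16/105x²=0 ⇒ x=−105/16=-6.5625; min R=1−1/(4·16/105)=-0.6406>−1
Confirm numerically:
  x=-5.882: |R|=0.39006 <1
  x=-3.631: |R|=0.62198 <1
  x=-2.870: |R|=0.61485 <1
  x=-6.931: |R|=1.38919 >1
  x=-6.806: |R|=1.25254 >1
So |R|<1 on (-6.5625, 0).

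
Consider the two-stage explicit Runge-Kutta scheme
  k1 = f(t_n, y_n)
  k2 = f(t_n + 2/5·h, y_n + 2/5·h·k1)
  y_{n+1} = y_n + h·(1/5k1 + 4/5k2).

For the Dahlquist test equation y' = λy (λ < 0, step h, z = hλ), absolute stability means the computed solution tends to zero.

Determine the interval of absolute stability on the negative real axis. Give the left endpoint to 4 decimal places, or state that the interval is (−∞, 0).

Set f=λy, z=hλ:
  k1=λy_n ⇒ h·k1=z·y_n;  k2=λ(1+2/5z)y_n ⇒ h·k2=z(1+2/5z)y_n
  y_{n+1}/y_n = 1 + 1/5z + 4/5z(1+2/5z) = 1 + z + 8/25z²
  so R(z) = 1 + z + 8/25z².

Need |R(x)|<1, x<0.
x=-0.98: |R|=0.3273
R=1: x+8/25x²=0 ⇒ x=−25/8=-3.1250; min R=1−1/(4·8/25)=0.2188>−1
Confirm numerically:
  x=-3.044: |R|=0.92110 <1
  x=-2.910: |R|=0.79979 <1
  x=-1.417: |R|=0.22552 <1
  x=-3.509: |R|=1.43119 >1
  x=-3.273: |R|=1.15501 >1
Stable set (-3.1250, 0).

(-3.1250, 0).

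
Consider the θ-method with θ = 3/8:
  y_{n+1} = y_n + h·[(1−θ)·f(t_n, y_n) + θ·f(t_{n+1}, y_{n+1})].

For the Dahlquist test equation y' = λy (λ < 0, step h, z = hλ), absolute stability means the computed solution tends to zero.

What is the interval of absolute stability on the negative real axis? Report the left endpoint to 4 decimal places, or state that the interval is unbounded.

z∈(-8.0000,0).

With y'=λy (z=hλ):
  y_{n+1} = y_n + z·[5/8·y_n + 3/8·y_{n+1}] ⇒ (1 − 3/8z)y_{n+1} = (1 + 5/8z)y_n
  ⇒ R(z) = (1 + 5/8z)/(1 − 3/8z).

Solve |R(x)|<1 on ℝ⁻.
x=-0.97: |R|=0.2887
R=−1: 1+5/8x = −1+3/8x ⇒ -1/4x=2 ⇒ x=2/(-1/4)=-8.0000
Confirm numerically:
  x=-5.373: |R|=0.78216 <1
  x=-5.019: |R|=0.74142 <1
  x=-4.793: |R|=0.71339 <1
  x=-8.529: |R|=1.03150 >1
  x=-8.365: |R|=1.02206 >1
  x=-8.133: |R|=1.00821 >1
Interval (-8.0000, 0).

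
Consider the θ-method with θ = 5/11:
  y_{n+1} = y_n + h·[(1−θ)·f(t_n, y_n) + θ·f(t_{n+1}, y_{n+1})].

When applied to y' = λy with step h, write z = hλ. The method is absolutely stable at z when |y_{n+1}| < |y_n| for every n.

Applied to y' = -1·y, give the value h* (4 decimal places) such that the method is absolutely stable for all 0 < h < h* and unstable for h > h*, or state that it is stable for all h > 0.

(-22.0000,0); λ=-1 ⇒ h* = (22)/1 = 22.0000.

With y'=λy (z=hλ):
  y_{n+1} = y_n + z·[6/11·y_n + 5/11·y_{n+1}] ⇒ (1 − 5/11z)y_{n+1} = (1 + 6/11z)y_n
  ⇒ R(z) = (1 + 6/11z)/(1 − 5/11z).

Boundary: |R(x)|=1, x<0.
x=-1.05: |R|=0.2892
R=−1: 1+6/11x = −1+5/11x ⇒ -1/11x=2 ⇒ x=2/(-1/11)=-22.0000
Confirm numerically:
  x=-21.587: |R|=0.99653 <1
  x=-21.115: |R|=0.99241 <1
  x=-15.107: |R|=0.92034 <1
  x=-11.951: |R|=0.85797 <1
  x=-22.526: |R|=1.00425 >1
  x=-22.425: |R|=1.00345 >1
Interval (-22.0000, 0).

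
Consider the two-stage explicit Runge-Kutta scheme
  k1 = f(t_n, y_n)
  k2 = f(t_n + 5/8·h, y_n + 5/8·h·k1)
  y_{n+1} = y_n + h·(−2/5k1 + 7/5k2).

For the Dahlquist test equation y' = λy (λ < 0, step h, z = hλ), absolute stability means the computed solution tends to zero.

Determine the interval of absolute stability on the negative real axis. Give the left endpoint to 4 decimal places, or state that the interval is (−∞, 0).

Test eqn y'=λy, z=hλ:
  k1=λy_n ⇒ h·k1=z·y_n;  k2=λ(1+5/8z)y_n ⇒ h·k2=z(1+5/8z)y_n
  y_{n+1}/y_n = 1 − 2/5z + 7/5z(1+5/8z) = 1 + z + 7/8z²
  Hence R(z) = 1 + z + 7/8z².

Find x<0 with |R(x)|<1.
x=-0.99: |R|=0.8676
R=1: x+7/8x²=0 ⇒ x=−8/7=-1.1429; min R=1−1/(4·7/8)=0.7143>−1
Confirm numerically:
  x=-0.647: |R|=0.71928 <1
  x=-0.538: |R|=0.71526 <1
  x=-0.509: |R|=0.71770 <1
  x=-0.501: |R|=0.71863 <1
  x=-1.593: |R|=1.62744 >1
  x=-1.552: |R|=1.55562 >1
Stable set (-1.1429, 0).

z∈(-1.1429,0).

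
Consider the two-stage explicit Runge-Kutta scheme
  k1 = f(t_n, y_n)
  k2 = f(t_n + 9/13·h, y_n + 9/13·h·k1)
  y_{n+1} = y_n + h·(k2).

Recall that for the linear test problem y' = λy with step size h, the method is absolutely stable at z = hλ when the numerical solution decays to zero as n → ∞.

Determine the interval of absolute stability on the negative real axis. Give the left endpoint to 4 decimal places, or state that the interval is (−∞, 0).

On y'=λy, z=hλ:
  k1=λy_n ⇒ h·k1=z·y_n;  k2=λ(1+9/13z)y_n ⇒ h·k2=z(1+9/13z)y_n
  y_{n+1}/y_n = 1 + z(1+9/13z) = 1 + z + 9/13z²
  R(z) = 1 + z + 9/13z².

Boundary: |R(x)|=1, x<0.
x=-0.71: |R|=0.6390
R=1: x+9/13x²=0 ⇒ x=−13/9=-1.4444; min R=1−1/(4·9/13)=0.6389>−1
Confirm numerically:
  x=-1.043: |R|=0.71013 <1
  x=-0.758: |R|=0.63978 <1
  x=-0.749: |R|=0.63939 <1
  x=-1.817: |R|=1.46865 >1
  x=-1.474: |R|=1.03016 >1
Interval (-1.4444, 0).

z∈(-1.4444,0).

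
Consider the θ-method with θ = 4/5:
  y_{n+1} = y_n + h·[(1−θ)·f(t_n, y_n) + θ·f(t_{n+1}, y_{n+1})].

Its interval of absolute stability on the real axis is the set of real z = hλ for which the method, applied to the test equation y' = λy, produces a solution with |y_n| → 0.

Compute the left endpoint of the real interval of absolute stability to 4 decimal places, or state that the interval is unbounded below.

unbounded; (−∞, 0).

Test eqn y'=λy, z=hλ:
  y_{n+1} = y_n + z·[1/5·y_n + 4/5·y_{n+1}] ⇒ (1 − 4/5z)y_{n+1} = (1 + 1/5z)y_n
  so R(z) = (1 + 1/5z)/(1 − 4/5z).

Boundary: |R(x)|=1, x<0.
x=-0.7: |R|=0.5513
x=-2: |R|=0.2308
x=-10: |R|=0.1111
x=-100: |R|=0.2346
θ=4/5≥1/2 ⇒ |1+1/5x|<|1−4/5x| ∀x<0 ⇒ unbounded interval.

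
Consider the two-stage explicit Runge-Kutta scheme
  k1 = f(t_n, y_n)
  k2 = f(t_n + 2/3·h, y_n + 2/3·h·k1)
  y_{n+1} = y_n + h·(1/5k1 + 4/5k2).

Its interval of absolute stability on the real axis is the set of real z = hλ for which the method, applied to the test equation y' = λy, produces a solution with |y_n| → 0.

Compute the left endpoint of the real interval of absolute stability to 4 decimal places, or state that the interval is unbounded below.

z* = -1.8750.

Test eqn y'=λy, z=hλ:
  k1=λy_n ⇒ h·k1=z·y_n;  k2=λ(1+2/3z)y_n ⇒ h·k2=z(1+2/3z)y_n
  y_{n+1}/y_n = 1 + 1/5z + 4/5z(1+2/3z) = 1 + z + 8/15z²
  Hence R(z) = 1 + z + 8/15z².

Solve |R(x)|<1 on ℝ⁻.
x=-1.78: |R|=0.9098
R=1: x+8/15x²=0 ⇒ x=−15/8=-1.8750; min R=1−1/(4·8/15)=0.5312>−1
Confirm numerically:
  x=-1.690: |R|=0.83325 <1
  x=-1.507: |R|=0.70423 <1
  x=-1.324: |R|=0.61092 <1
  x=-2.393: |R|=1.66111 >1
  x=-2.211: |R|=1.39621 >1
So |R|<1 on (-1.8750, 0).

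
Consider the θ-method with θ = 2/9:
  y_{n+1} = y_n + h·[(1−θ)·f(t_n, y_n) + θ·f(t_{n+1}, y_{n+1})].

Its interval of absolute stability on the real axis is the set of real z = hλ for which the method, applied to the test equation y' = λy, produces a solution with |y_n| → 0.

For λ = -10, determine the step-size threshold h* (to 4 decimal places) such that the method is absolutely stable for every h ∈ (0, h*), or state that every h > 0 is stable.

With y'=λy (z=hλ):
  y_{n+1} = y_n + z·[7/9·y_n + 2/9·y_{n+1}] ⇒ (1 − 2/9z)y_{n+1} = (1 + 7/9z)y_n
  so R(z) = (1 + 7/9z)/(1 − 2/9z).

Need |R(x)|<1, x<0.
x=-0.67: |R|=0.4168
R=−1: 1+7/9x = −1+2/9x ⇒ -5/9x=2 ⇒ x=2/(-5/9)=-3.6000
Confirm numerically:
  x=-3.472: |R|=0.95986 <1
  x=-2.357: |R|=0.54681 <1
  x=-2.263: |R|=0.50577 <1
  x=-2.026: |R|=0.39703 <1
  x=-4.146: |R|=1.15788 >1
  x=-3.862: |R|=1.07833 >1
  x=-3.700: |R|=1.03049 >1
Stable set (-3.6000, 0).

(-3.6000,0); λ=-10 ⇒ h* = (18/5)/10 = 0.3600.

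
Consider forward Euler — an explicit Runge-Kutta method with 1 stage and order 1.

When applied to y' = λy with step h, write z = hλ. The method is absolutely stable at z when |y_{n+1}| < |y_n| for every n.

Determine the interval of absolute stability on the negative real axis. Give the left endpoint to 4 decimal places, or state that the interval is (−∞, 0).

z∈(-2.0000,0).

Test eqn y'=λy, z=hλ:
  order 1, 1-stage ⇒ R(z)=1+z
  (e.g. R(-1.63)=-0.63000, |R|=0.63000)

Need |R(x)|<1, x<0.
x=-1.63: |R|=0.6300
|R(-1.6)|=0.6000 |R(-1.4)|=0.4000 |R(-0.9)|=0.1000
Bisect:
  x_lo=-2.4452 |R|=1.4452  x_hi=-0.0521 |R|=0.9479
  mid=-1.24863 |R|=0.24863 →hi
  mid=-1.84692 |R|=0.84692 →hi
  mid=-2.14606 |R|=1.14606 →lo
  mid=-1.99649 |R|=0.99649 →hi
  mid=-2.07128 |R|=1.07128 →lo
  mid=-2.03388 |R|=1.03388 →lo
  mid=-2.01519 |R|=1.01519 →lo
  mid=-2.00584 |R|=1.00584 →lo
  ...
  [-2.00014,-2.00000] ⇒ x*=-2.0000
Stable set (-2.0000, 0).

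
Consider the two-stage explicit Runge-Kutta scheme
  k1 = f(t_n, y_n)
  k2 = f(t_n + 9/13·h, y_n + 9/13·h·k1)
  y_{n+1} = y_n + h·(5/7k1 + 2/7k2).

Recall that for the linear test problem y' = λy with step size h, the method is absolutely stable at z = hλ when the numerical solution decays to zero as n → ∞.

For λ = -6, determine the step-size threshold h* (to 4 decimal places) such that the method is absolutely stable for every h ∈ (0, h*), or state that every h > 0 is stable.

(-5.0556,0); λ=-6 ⇒ h* = (91/18)/6 = 0.8426.

Set f=λy, z=hλ:
  k1=λy_n ⇒ h·k1=z·y_n;  k2=λ(1+9/13z)y_n ⇒ h·k2=z(1+9/13z)y_n
  y_{n+1}/y_n = 1 + 5/7z + 2/7z(1+9/13z) = 1 + z + 18/91z²
  ⇒ R(z) = 1 + z + 18/91z².

Find x<0 with |R(x)|<1.
x=-0.38: |R|=0.6486
R=1: x+18/91x²=0 ⇒ x=−91/18=-5.0556; min R=1−1/(4·18/91)=-0.2639>−1
Confirm numerically:
  x=-4.107: |R|=0.22942 <1
  x=-4.038: |R|=0.18725 <1
  x=-3.807: |R|=0.05980 <1
  x=-5.512: |R|=1.49765 >1
  x=-5.375: |R|=1.33963 >1
  x=-5.079: |R|=1.02355 >1
So |R|<1 on (-5.0556, 0).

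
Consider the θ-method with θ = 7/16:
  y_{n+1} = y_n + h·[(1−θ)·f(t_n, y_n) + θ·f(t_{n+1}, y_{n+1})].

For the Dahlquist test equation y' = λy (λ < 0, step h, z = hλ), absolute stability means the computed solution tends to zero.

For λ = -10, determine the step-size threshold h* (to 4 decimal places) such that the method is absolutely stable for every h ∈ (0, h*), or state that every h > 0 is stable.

With y'=λy (z=hλ):
  y_{n+1} = y_n + z·[9/16·y_n + 7/16·y_{n+1}] ⇒ (1 − 7/16z)y_{n+1} = (1 + 9/16z)y_n
  R(z) = (1 + 9/16z)/(1 − 7/16z).

Need |R(x)|<1, x<0.
x=-1.68: |R|=0.0317
R=−1: 1+9/16x = −1+7/16x ⇒ -1/8x=2 ⇒ x=2/(-1/8)=-16.0000
Confirm numerically:
  x=-14.214: |R|=0.96907 <1
  x=-10.642: |R|=0.88158 <1
  x=-10.152: |R|=0.86566 <1
  x=-16.490: |R|=1.00746 >1
  x=-16.125: |R|=1.00194 >1
So |R|<1 on (-16.0000, 0).

(-16.0000,0); λ=-10 ⇒ h* = (16)/10 = 1.6000.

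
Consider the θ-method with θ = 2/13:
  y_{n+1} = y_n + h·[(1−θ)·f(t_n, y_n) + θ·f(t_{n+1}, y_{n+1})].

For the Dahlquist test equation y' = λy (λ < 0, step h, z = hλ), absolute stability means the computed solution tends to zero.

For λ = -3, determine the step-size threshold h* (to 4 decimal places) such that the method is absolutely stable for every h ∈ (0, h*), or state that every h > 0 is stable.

Test eqn y'=λy, z=hλ:
  y_{n+1} = y_n + z·[11/13·y_n + 2/13·y_{n+1}] ⇒ (1 − 2/13z)y_{n+1} = (1 + 11/13z)y_n
  ⇒ R(z) = (1 + 11/13z)/(1 − 2/13z).

Boundary: |R(x)|=1, x<0.
x=-1.16: |R|=0.0157
R=−1: 1+11/13x = −1+2/13x ⇒ -9/13x=2 ⇒ x=2/(-9/13)=-2.8889
Confirm numerically:
  x=-2.658: |R|=0.88655 <1
  x=-2.222: |R|=0.65593 <1
  x=-2.149: |R|=0.61504 <1
  x=-1.666: |R|=0.32611 <1
  x=-3.305: |R|=1.19097 >1
  x=-2.961: |R|=1.03430 >1
So |R|<1 on (-2.8889, 0).

(-2.8889,0); λ=-3 ⇒ h* = (26/9)/3 = 0.9630.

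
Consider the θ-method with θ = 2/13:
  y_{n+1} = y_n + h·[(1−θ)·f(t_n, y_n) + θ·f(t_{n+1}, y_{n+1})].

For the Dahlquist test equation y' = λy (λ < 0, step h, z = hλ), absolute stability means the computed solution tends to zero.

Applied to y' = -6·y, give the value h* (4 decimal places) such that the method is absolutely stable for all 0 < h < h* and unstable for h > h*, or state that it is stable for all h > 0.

Test eqn y'=λy, z=hλ:
  y_{n+1} = y_n + z·[11/13·y_n + 2/13·y_{n+1}] ⇒ (1 − 2/13z)y_{n+1} = (1 + 11/13z)y_n
  ⇒ R(z) = (1 + 11/13z)/(1 − 2/13z).

Find x<0 with |R(x)|<1.
x=-1.31: |R|=0.0903
R=−1: 1+11/13x = −1+2/13x ⇒ -9/13x=2 ⇒ x=2/(-9/13)=-2.8889
Confirm numerically:
  x=-1.901: |R|=0.47084 <1
  x=-1.792: |R|=0.40473 <1
  x=-1.466: |R|=0.19621 <1
  x=-1.252: |R|=0.04979 <1
  x=-3.284: |R|=1.18173 >1
  x=-2.957: |R|=1.03241 >1
Stable set (-2.8889, 0).

(-2.8889,0); λ=-6 ⇒ h* = (26/9)/6 = 0.4815.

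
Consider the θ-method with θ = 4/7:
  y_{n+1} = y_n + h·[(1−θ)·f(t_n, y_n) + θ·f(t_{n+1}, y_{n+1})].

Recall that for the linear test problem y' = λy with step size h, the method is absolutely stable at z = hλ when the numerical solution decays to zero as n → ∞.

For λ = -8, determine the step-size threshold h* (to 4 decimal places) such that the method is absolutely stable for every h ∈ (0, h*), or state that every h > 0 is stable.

Set f=λy, z=hλ:
  y_{n+1} = y_n + z·[3/7·y_n + 4/7·y_{n+1}] ⇒ (1 − 4/7z)y_{n+1} = (1 + 3/7z)y_n
  ⇒ R(z) = (1 + 3/7z)/(1 − 4/7z).

Solve |R(x)|<1 on ℝ⁻.
x=-1.46: |R|=0.2040
x=-2: |R|=0.0667
x=-10: |R|=0.4894
x=-100: |R|=0.7199
θ=4/7≥1/2 ⇒ |1+3/7x|<|1−4/7x| ∀x<0 ⇒ interval (−∞,0).

unbounded; (−∞, 0). Any h>0 works for λ=-8.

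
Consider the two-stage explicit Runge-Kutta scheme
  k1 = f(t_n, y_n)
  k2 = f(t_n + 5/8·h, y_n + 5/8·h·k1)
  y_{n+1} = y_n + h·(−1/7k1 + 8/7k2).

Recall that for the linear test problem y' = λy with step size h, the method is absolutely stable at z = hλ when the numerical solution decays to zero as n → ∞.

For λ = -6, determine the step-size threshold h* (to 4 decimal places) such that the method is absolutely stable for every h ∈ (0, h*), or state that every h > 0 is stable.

(-1.4000,0); λ=-6 ⇒ h* = (7/5)/6 = 0.2333.

With y'=λy (z=hλ):
  k1=λy_n ⇒ h·k1=z·y_n;  k2=λ(1+5/8z)y_n ⇒ h·k2=z(1+5/8z)y_n
  y_{n+1}/y_n = 1 − 1/7z + 8/7z(1+5/8z) = 1 + z + 5/7z²
  R(z) = 1 + z + 5/7z².

Solve |R(x)|<1 on ℝ⁻.
x=-1.74: |R|=1.4226
R=1: x+5/7x²=0 ⇒ x=−7/5=-1.4000; min R=1−1/(4·5/7)=0.6500>−1
Confirm numerically:
  x=-1.077: |R|=0.75152 <1
  x=-0.875: |R|=0.67188 <1
  x=-0.664: |R|=0.65093 <1
  x=-1.825: |R|=1.55402 >1
  x=-1.787: |R|=1.49398 >1
Stable set (-1.4000, 0).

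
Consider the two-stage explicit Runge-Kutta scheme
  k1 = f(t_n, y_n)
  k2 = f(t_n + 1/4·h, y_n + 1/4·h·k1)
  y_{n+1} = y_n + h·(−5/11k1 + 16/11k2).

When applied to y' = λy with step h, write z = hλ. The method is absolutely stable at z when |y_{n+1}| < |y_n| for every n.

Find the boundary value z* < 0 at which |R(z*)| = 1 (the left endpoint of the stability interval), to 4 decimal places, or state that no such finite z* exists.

On y'=λy, z=hλ:
  k1=λy_n ⇒ h·k1=z·y_n;  k2=λ(1+1/4z)y_n ⇒ h·k2=z(1+1/4z)y_n
  y_{n+1}/y_n = 1 − 5/11z + 16/11z(1+1/4z) = 1 + z + 4/11z²
  Hence R(z) = 1 + z + 4/11z².

Need |R(x)|<1, x<0.
x=-0.8: |R|=0.4327
R=1: x+4/11x²=0 ⇒ x=−11/4=-2.7500; min R=1−1/(4·4/11)=0.3125>−1
Confirm numerically:
  x=-2.266: |R|=0.60118 <1
  x=-1.808: |R|=0.38068 <1
  x=-1.533: |R|=0.32158 <1
  x=-3.317: |R|=1.68391 >1
  x=-2.853: |R|=1.10686 >1
So |R|<1 on (-2.7500, 0).

left endpoint -2.7500.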